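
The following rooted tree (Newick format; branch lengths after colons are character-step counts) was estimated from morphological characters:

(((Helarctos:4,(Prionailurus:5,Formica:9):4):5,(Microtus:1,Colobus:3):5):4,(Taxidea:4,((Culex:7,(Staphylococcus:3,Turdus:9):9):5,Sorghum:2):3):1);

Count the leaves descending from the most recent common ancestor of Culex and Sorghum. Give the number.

4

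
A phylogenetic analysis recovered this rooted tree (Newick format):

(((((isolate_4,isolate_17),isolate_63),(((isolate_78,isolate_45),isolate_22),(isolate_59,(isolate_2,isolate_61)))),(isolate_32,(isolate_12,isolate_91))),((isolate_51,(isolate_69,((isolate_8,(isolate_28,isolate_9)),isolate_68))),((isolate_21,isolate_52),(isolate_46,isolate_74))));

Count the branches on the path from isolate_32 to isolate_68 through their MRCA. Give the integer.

The MRCA of isolate_32 and isolate_68 is the root of the tree.
From isolate_32 up to that node: 3 branches. From isolate_68 up to the same node: 5 branches. Total: 3 + 5 = 8.

8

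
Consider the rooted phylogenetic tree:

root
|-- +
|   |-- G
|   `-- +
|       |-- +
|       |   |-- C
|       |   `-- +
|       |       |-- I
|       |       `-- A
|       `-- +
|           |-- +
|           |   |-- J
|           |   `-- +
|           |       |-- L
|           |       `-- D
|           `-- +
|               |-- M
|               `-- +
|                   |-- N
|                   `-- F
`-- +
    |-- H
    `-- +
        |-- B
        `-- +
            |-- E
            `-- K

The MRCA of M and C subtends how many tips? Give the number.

The MRCA of M and C is the node subtending ((C,(I,A)),((J,(L,D)),(M,(N,F)))).
That clade contains 9 terminal taxa: A, C, D, F, I, J, L, M, N.

9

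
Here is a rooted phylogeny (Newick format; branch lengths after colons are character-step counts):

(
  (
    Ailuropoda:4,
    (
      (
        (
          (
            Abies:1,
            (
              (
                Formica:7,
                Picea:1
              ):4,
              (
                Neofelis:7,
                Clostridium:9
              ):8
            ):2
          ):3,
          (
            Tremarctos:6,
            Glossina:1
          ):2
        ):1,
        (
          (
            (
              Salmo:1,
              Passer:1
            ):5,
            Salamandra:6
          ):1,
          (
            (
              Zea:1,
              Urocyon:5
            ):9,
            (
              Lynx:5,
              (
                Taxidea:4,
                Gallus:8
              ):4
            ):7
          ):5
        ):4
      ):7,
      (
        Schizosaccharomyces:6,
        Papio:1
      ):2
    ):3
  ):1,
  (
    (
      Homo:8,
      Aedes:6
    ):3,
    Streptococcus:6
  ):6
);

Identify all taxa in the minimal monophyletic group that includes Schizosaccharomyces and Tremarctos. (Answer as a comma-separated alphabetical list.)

Abies, Clostridium, Formica, Gallus, Glossina, Lynx, Neofelis, Papio, Passer, Picea, Salamandra, Salmo, Schizosaccharomyces, Taxidea, Tremarctos, Urocyon, Zea

Tracing Schizosaccharomyces: it sits inside (Schizosaccharomyces,Papio).
Tracing Tremarctos: it sits inside (Tremarctos,Glossina).
The smallest clade enclosing both is ((((Abies,((Formica,Picea),(Neofelis,Clostridium))),(Tremarctos,Glossina)),(((Salmo,Passer),Salamandra),((Zea,Urocyon),(Lynx,(Taxidea,Gallus))))),(Schizosaccharomyces,Papio)); the answer is its 17 terminal taxa in alphabetical order.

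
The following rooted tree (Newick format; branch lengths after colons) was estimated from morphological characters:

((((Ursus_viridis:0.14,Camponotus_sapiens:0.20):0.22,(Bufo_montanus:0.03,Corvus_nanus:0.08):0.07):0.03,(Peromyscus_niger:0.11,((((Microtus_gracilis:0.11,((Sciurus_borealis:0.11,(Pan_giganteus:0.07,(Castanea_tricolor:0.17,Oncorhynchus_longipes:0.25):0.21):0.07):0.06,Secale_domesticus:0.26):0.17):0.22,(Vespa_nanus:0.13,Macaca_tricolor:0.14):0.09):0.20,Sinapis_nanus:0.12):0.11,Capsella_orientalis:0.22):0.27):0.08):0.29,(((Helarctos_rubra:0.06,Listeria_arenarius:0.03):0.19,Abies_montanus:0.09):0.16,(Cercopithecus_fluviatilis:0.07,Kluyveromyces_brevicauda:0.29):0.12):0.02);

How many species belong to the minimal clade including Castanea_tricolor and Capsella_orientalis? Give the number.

10

The MRCA of Castanea_tricolor and Capsella_orientalis is the node subtending ((((Microtus_gracilis,((Sciurus_borealis,(Pan_giganteus,(Castanea_tricolor,Oncorhynchus_longipes))),Secale_domesticus)),(Vespa_nanus,Macaca_tricolor)),Sinapis_nanus),Capsella_orientalis).
That clade contains 10 terminal taxa: Capsella_orientalis, Castanea_tricolor, Macaca_tricolor, Microtus_gracilis, Oncorhynchus_longipes, Pan_giganteus, Sciurus_borealis, Secale_domesticus, Sinapis_nanus, Vespa_nanus.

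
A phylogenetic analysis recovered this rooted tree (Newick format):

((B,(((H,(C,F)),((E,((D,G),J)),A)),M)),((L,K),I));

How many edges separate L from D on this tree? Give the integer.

11

The MRCA of L and D is the root of the tree.
From L up to that node: 3 branches. From D up to the same node: 8 branches. Total: 3 + 8 = 11.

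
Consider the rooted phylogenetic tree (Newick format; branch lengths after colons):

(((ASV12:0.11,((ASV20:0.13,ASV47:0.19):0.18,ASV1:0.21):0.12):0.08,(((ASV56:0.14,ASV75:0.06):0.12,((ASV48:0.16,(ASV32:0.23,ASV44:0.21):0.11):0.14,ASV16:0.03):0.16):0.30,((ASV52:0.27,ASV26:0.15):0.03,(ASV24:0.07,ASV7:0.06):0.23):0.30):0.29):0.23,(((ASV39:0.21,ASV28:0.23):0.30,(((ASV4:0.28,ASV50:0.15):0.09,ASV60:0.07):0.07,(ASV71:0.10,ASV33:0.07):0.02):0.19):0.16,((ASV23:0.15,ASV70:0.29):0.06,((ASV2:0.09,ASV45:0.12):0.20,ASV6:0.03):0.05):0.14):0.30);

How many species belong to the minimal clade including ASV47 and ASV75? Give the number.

14

The MRCA of ASV47 and ASV75 is the node subtending ((ASV12,((ASV20,ASV47),ASV1)),(((ASV56,ASV75),((ASV48,(ASV32,ASV44)),ASV16)),((ASV52,ASV26),(ASV24,ASV7)))).
That clade contains 14 terminal taxa: ASV1, ASV12, ASV16, ASV20, ASV24, ASV26, ASV32, ASV44, ASV47, ASV48, ASV52, ASV56, ASV7, ASV75.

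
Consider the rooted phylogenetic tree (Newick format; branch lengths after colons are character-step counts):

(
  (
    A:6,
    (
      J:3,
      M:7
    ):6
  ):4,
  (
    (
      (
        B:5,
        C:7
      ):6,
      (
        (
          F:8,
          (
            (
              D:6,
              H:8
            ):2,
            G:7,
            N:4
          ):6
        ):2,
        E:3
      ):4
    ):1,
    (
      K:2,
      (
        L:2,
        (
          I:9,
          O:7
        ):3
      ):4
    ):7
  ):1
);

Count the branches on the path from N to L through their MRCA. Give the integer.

8

The MRCA of N and L is the node subtending (((B,C),((F,((D,H),G,N)),E)),(K,(L,(I,O)))).
From N up to that node: 5 branches. From L up to the same node: 3 branches. Total: 5 + 3 = 8.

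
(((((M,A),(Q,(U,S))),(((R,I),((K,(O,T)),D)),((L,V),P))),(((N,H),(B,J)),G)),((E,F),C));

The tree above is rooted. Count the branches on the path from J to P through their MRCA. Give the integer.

8

The MRCA of J and P is the node subtending ((((M,A),(Q,(U,S))),(((R,I),((K,(O,T)),D)),((L,V),P))),(((N,H),(B,J)),G)).
From J up to that node: 4 branches. From P up to the same node: 4 branches. Total: 4 + 4 = 8.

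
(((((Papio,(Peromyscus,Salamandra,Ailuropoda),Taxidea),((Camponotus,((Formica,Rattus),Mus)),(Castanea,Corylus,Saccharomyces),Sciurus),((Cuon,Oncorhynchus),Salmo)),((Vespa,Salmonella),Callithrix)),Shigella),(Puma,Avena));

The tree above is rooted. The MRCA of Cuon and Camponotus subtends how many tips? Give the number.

16

The MRCA of Cuon and Camponotus is the node subtending ((Papio,(Peromyscus,Salamandra,Ailuropoda),Taxidea),((Camponotus,((Formica,Rattus),Mus)),(Castanea,Corylus,Saccharomyces),Sciurus),((Cuon,Oncorhynchus),Salmo)).
That clade contains 16 terminal taxa: Ailuropoda, Camponotus, Castanea, Corylus, Cuon, Formica, Mus, Oncorhynchus, Papio, Peromyscus, Rattus, Saccharomyces, Salamandra, Salmo, Sciurus, Taxidea.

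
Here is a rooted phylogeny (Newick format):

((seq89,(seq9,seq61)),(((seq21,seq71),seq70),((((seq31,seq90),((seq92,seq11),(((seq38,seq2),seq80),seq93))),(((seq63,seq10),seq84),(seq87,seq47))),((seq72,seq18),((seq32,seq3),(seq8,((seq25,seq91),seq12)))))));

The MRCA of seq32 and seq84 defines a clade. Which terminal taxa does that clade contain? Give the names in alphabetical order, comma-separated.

seq10, seq11, seq12, seq18, seq2, seq25, seq3, seq31, seq32, seq38, seq47, seq63, seq72, seq8, seq80, seq84, seq87, seq90, seq91, seq92, seq93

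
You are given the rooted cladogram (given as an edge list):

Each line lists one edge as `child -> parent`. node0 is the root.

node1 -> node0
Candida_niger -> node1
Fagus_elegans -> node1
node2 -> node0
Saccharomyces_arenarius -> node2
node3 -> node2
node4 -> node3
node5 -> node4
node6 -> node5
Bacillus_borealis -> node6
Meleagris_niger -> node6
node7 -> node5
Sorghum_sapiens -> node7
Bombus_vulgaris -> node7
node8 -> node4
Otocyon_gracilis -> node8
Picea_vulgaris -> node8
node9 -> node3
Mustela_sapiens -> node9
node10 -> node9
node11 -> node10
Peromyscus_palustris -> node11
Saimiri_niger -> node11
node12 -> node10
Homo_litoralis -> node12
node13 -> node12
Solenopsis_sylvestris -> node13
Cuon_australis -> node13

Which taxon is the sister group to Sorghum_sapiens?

Bombus_vulgaris

Sorghum_sapiens attaches to the tree at the node subtending (Sorghum_sapiens,Bombus_vulgaris).
The other lineage descending from that same node — the sister group — is the single tip Bombus_vulgaris.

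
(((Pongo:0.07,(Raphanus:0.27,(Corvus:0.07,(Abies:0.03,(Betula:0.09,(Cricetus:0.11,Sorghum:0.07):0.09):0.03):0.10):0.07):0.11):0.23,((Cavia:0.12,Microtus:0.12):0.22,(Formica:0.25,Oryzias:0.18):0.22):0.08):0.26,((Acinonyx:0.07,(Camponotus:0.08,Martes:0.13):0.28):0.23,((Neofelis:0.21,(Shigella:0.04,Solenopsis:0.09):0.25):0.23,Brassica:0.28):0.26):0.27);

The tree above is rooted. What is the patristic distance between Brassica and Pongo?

The path runs Brassica → … → MRCA → … → Pongo; the MRCA is the root of the tree.
Branch lengths along that path: 0.28 + 0.26 + 0.27 + 0.26 + 0.23 + 0.07 = 1.37.

1.37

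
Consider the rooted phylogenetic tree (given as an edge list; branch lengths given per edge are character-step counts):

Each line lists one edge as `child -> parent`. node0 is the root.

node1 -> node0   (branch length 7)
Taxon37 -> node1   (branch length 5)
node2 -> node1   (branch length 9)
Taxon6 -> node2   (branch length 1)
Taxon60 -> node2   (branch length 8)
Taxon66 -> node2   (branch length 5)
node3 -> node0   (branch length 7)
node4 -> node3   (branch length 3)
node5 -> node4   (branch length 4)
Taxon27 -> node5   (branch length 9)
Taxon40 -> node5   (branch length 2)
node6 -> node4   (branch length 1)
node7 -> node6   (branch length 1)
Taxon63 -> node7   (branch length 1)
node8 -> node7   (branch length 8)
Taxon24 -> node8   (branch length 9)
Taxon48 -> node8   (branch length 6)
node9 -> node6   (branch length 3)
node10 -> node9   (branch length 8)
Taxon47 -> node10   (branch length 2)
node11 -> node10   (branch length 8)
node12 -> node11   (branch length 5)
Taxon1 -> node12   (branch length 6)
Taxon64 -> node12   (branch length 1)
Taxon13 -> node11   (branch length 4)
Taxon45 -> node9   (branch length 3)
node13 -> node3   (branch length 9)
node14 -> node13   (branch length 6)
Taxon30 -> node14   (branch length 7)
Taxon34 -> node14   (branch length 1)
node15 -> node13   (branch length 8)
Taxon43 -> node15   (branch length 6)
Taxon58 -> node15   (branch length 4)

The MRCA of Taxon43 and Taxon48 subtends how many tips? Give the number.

The MRCA of Taxon43 and Taxon48 is the node subtending (((Taxon27,Taxon40),((Taxon63,(Taxon24,Taxon48)),((Taxon47,((Taxon1,Taxon64),Taxon13)),Taxon45))),((Taxon30,Taxon34),(Taxon43,Taxon58))).
That clade contains 14 terminal taxa: Taxon1, Taxon13, Taxon24, Taxon27, Taxon30, Taxon34, Taxon40, Taxon43, Taxon45, Taxon47, Taxon48, Taxon58, Taxon63, Taxon64.

14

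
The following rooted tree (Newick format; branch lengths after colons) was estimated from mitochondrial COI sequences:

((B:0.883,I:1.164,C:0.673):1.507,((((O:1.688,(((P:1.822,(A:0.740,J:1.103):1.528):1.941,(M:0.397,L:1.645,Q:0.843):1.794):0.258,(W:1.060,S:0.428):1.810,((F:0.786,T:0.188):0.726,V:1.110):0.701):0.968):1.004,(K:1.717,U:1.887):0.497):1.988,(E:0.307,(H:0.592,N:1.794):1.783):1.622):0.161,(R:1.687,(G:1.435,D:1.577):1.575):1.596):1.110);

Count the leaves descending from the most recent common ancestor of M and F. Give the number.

The MRCA of M and F is the node subtending (((P,(A,J)),(M,L,Q)),(W,S),((F,T),V)).
That clade contains 11 terminal taxa: A, F, J, L, M, P, Q, S, T, V, W.

11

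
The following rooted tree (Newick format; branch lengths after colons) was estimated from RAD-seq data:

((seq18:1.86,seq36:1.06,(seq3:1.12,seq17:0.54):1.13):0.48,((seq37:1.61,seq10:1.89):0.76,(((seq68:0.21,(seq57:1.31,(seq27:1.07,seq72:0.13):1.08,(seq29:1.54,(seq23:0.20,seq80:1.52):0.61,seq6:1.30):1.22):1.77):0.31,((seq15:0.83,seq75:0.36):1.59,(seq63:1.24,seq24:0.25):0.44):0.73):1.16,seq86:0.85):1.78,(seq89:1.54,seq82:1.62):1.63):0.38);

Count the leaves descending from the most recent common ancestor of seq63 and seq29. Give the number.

12

The MRCA of seq63 and seq29 is the node subtending ((seq68,(seq57,(seq27,seq72),(seq29,(seq23,seq80),seq6))),((seq15,seq75),(seq63,seq24))).
That clade contains 12 terminal taxa: seq15, seq23, seq24, seq27, seq29, seq57, seq6, seq63, seq68, seq72, seq75, seq80.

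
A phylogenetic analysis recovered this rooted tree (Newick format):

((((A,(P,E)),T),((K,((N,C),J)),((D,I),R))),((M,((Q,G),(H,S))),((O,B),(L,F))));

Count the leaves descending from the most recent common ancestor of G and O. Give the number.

The MRCA of G and O is the node subtending ((M,((Q,G),(H,S))),((O,B),(L,F))).
That clade contains 9 terminal taxa: B, F, G, H, L, M, O, Q, S.

9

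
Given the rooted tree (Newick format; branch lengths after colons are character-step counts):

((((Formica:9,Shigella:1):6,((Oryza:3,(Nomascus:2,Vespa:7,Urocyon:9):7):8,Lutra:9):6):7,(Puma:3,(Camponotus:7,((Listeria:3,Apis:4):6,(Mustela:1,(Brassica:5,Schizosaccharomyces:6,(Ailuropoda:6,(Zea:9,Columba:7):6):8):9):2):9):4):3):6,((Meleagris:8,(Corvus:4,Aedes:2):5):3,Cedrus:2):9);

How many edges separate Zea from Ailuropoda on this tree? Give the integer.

The MRCA of Zea and Ailuropoda is the node subtending (Ailuropoda,(Zea,Columba)).
From Zea up to that node: 2 branches. From Ailuropoda up to the same node: 1 branch. Total: 2 + 1 = 3.

3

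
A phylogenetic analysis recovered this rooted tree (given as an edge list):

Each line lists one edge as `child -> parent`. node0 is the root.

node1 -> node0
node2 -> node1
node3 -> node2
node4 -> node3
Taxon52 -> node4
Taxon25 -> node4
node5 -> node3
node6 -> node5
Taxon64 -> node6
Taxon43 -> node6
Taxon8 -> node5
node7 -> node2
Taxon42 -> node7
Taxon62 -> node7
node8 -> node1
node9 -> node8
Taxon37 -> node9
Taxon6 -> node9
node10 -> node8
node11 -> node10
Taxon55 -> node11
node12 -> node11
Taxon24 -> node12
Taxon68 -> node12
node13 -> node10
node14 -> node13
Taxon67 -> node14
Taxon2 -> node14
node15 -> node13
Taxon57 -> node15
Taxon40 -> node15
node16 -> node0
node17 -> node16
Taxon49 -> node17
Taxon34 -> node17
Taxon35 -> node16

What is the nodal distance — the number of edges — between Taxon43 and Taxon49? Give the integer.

The MRCA of Taxon43 and Taxon49 is the root of the tree.
From Taxon43 up to that node: 6 branches. From Taxon49 up to the same node: 3 branches. Total: 6 + 3 = 9.

9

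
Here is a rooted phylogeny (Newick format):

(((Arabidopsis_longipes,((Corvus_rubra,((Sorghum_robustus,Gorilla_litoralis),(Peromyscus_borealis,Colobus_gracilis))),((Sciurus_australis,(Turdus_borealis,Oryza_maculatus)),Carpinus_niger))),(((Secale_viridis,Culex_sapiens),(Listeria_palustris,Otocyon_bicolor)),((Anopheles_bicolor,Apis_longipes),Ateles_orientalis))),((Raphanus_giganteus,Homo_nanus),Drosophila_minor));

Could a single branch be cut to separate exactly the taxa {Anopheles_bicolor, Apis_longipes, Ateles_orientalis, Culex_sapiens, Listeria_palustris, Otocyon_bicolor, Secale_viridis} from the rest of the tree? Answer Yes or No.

Yes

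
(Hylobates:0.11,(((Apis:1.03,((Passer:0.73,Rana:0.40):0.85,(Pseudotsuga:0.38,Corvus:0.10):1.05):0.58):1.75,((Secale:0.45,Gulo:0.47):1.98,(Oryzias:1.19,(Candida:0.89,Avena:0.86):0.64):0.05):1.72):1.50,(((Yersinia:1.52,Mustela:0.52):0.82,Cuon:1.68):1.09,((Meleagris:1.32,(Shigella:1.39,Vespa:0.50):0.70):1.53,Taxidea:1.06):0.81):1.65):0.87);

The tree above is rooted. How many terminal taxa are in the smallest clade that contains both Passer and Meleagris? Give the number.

17

The MRCA of Passer and Meleagris is the node subtending (((Apis,((Passer,Rana),(Pseudotsuga,Corvus))),((Secale,Gulo),(Oryzias,(Candida,Avena)))),(((Yersinia,Mustela),Cuon),((Meleagris,(Shigella,Vespa)),Taxidea))).
That clade contains 17 terminal taxa: Apis, Avena, Candida, Corvus, Cuon, Gulo, Meleagris, Mustela, Oryzias, Passer, Pseudotsuga, Rana, Secale, Shigella, Taxidea, Vespa, Yersinia.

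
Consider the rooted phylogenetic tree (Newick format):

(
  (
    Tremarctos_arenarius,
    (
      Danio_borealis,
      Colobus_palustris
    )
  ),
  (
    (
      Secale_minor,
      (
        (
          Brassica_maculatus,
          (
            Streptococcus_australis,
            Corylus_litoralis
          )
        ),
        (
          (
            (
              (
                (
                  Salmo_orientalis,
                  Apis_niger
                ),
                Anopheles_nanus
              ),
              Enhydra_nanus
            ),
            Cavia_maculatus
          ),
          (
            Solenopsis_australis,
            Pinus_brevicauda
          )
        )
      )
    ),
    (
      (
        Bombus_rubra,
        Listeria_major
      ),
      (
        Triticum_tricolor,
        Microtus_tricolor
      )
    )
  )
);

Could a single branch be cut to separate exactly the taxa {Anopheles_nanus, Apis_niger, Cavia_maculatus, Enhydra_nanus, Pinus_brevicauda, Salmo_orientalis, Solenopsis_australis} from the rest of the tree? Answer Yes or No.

Yes

The most recent common ancestor of these taxa subtends (((((Salmo_orientalis,Apis_niger),Anopheles_nanus),Enhydra_nanus),Cavia_maculatus),(Solenopsis_australis,Pinus_brevicauda)).
That clade has exactly 7 tips — every listed taxon and nothing else — so the group is monophyletic.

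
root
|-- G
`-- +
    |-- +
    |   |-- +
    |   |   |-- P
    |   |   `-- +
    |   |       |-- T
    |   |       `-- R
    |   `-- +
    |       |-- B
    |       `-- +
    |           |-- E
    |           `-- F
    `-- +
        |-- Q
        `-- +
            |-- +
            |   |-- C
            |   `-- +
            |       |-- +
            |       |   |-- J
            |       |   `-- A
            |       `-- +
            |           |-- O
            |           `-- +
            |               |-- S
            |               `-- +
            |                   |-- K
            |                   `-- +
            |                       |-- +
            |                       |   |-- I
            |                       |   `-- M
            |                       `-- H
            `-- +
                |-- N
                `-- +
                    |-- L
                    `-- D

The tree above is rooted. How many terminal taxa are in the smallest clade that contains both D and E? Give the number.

19

The MRCA of D and E is the node subtending (((P,(T,R)),(B,(E,F))),(Q,((C,((J,A),(O,(S,(K,((I,M),H)))))),(N,(L,D))))).
That clade contains 19 terminal taxa: A, B, C, D, E, F, H, I, J, K, L, M, N, O, P, Q, R, S, T.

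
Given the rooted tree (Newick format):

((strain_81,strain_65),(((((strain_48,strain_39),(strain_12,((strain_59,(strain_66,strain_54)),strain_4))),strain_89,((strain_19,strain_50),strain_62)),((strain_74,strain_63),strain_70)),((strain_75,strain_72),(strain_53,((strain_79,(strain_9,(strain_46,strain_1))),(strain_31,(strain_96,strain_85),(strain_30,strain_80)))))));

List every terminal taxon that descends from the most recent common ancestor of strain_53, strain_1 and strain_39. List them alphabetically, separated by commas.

Tracing strain_53: it sits inside (strain_53,((strain_79,(strain_9,(strain_46,strain_1))),(strain_31,(strain_96,strain_85),(strain_30,strain_80)))).
Tracing strain_1: it sits inside (strain_46,strain_1).
Tracing strain_39: it sits inside (strain_48,strain_39).
The smallest clade enclosing all 3 is (((((strain_48,strain_39),(strain_12,((strain_59,(strain_66,strain_54)),strain_4))),strain_89,((strain_19,strain_50),strain_62)),((strain_74,strain_63),strain_70)),((strain_75,strain_72),(strain_53,((strain_79,(strain_9,(strain_46,strain_1))),(strain_31,(strain_96,strain_85),(strain_30,strain_80)))))); the answer is its 26 terminal taxa in alphabetical order.

strain_1, strain_12, strain_19, strain_30, strain_31, strain_39, strain_4, strain_46, strain_48, strain_50, strain_53, strain_54, strain_59, strain_62, strain_63, strain_66, strain_70, strain_72, strain_74, strain_75, strain_79, strain_80, strain_85, strain_89, strain_9, strain_96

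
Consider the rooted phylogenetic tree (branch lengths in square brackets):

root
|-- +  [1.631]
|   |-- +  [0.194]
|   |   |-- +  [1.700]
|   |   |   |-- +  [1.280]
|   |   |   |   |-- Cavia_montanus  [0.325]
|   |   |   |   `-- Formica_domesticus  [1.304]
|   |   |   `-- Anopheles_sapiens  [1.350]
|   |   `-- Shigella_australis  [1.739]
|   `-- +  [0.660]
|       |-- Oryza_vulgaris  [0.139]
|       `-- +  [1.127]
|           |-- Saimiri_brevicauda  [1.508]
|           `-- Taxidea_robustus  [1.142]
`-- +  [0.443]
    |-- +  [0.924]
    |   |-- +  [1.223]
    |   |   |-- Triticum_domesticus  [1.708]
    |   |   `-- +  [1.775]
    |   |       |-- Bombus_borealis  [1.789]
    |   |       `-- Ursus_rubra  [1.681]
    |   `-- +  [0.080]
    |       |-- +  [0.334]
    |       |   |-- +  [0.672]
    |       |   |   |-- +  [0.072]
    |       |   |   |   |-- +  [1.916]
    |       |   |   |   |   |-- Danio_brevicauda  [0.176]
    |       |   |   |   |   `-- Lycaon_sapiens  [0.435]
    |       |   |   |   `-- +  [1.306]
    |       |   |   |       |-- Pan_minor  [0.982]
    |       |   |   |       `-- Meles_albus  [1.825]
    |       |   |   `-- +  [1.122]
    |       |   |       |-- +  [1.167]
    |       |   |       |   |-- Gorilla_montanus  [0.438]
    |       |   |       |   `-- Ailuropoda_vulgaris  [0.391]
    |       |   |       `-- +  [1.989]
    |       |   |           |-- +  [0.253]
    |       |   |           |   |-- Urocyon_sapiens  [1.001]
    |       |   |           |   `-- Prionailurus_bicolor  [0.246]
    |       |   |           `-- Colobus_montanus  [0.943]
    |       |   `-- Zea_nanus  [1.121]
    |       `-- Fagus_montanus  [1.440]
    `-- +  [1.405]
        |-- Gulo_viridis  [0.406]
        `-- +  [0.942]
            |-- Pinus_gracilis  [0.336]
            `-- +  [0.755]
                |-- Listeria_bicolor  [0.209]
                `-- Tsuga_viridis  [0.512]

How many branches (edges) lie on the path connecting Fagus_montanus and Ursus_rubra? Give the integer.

5

The MRCA of Fagus_montanus and Ursus_rubra is the node subtending ((Triticum_domesticus,(Bombus_borealis,Ursus_rubra)),(((((Danio_brevicauda,Lycaon_sapiens),(Pan_minor,Meles_albus)),((Gorilla_montanus,Ailuropoda_vulgaris),((Urocyon_sapiens,Prionailurus_bicolor),Colobus_montanus))),Zea_nanus),Fagus_montanus)).
From Fagus_montanus up to that node: 2 branches. From Ursus_rubra up to the same node: 3 branches. Total: 2 + 3 = 5.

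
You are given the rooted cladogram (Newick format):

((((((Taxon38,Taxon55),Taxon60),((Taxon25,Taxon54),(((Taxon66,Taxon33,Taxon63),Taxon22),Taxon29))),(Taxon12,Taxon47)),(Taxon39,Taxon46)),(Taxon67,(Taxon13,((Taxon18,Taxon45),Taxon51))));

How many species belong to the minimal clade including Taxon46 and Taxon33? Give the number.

14

The MRCA of Taxon46 and Taxon33 is the node subtending (((((Taxon38,Taxon55),Taxon60),((Taxon25,Taxon54),(((Taxon66,Taxon33,Taxon63),Taxon22),Taxon29))),(Taxon12,Taxon47)),(Taxon39,Taxon46)).
That clade contains 14 terminal taxa: Taxon12, Taxon22, Taxon25, Taxon29, Taxon33, Taxon38, Taxon39, Taxon46, Taxon47, Taxon54, Taxon55, Taxon60, Taxon63, Taxon66.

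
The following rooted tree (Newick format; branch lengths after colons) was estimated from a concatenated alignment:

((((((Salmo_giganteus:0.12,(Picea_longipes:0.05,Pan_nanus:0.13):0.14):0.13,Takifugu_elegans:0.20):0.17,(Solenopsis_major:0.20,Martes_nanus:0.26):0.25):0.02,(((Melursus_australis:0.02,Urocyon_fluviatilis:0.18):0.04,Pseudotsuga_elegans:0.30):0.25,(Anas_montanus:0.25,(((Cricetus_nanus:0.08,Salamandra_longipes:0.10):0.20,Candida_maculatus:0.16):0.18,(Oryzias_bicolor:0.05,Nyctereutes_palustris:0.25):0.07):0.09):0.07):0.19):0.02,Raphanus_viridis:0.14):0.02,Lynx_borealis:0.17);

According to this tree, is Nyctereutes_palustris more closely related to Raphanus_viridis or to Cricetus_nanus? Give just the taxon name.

Cricetus_nanus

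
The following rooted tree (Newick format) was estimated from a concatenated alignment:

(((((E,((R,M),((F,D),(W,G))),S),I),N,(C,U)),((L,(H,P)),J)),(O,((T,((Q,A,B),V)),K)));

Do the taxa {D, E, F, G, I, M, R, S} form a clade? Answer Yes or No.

No

The MRCA of the listed taxa subtends ((E,((R,M),((F,D),(W,G))),S),I).
That clade also contains W, which is not in the proposed group, so the group is not monophyletic.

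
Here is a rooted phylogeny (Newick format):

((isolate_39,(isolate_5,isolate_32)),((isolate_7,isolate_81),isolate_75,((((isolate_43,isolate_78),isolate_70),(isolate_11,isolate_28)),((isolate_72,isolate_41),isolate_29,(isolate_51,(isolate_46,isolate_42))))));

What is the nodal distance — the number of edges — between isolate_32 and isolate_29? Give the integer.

7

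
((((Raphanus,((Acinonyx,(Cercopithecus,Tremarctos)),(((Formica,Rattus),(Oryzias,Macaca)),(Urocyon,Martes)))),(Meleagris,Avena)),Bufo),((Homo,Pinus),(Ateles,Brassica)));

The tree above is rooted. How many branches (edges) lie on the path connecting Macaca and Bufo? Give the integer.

The MRCA of Macaca and Bufo is the node subtending (((Raphanus,((Acinonyx,(Cercopithecus,Tremarctos)),(((Formica,Rattus),(Oryzias,Macaca)),(Urocyon,Martes)))),(Meleagris,Avena)),Bufo).
From Macaca up to that node: 7 branches. From Bufo up to the same node: 1 branch. Total: 7 + 1 = 8.

8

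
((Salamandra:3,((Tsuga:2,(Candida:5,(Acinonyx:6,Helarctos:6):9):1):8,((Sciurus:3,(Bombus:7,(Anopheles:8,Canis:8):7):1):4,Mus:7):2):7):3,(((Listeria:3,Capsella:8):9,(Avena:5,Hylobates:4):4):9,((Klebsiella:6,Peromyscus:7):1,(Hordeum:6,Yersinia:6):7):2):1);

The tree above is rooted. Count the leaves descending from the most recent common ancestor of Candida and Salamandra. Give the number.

The MRCA of Candida and Salamandra is the node subtending (Salamandra,((Tsuga,(Candida,(Acinonyx,Helarctos))),((Sciurus,(Bombus,(Anopheles,Canis))),Mus))).
That clade contains 10 terminal taxa: Acinonyx, Anopheles, Bombus, Candida, Canis, Helarctos, Mus, Salamandra, Sciurus, Tsuga.

10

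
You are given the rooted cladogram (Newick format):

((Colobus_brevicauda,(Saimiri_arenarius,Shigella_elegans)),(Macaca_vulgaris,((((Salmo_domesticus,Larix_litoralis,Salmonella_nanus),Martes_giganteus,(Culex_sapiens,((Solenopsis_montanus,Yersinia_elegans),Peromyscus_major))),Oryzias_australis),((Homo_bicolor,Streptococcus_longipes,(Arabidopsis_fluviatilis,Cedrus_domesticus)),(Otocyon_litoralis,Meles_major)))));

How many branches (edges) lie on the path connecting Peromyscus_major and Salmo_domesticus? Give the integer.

The MRCA of Peromyscus_major and Salmo_domesticus is the node subtending ((Salmo_domesticus,Larix_litoralis,Salmonella_nanus),Martes_giganteus,(Culex_sapiens,((Solenopsis_montanus,Yersinia_elegans),Peromyscus_major))).
From Peromyscus_major up to that node: 3 branches. From Salmo_domesticus up to the same node: 2 branches. Total: 3 + 2 = 5.

5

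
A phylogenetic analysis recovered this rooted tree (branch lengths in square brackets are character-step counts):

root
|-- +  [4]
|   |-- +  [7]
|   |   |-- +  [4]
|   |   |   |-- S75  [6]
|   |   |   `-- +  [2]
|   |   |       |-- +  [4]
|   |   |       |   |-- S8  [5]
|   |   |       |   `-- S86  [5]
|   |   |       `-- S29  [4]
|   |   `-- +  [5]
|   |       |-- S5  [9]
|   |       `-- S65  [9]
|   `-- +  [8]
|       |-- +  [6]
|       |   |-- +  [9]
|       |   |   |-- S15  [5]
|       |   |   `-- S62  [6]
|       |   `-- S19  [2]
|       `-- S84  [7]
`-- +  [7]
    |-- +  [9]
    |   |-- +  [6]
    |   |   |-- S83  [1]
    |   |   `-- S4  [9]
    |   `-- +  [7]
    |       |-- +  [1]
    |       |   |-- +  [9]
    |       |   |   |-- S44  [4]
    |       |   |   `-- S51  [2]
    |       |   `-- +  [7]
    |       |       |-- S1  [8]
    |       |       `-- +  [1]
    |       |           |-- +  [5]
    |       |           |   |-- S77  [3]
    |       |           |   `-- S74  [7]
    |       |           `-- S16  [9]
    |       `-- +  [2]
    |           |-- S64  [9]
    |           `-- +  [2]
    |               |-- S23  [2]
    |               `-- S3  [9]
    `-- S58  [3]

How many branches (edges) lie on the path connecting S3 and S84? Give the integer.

9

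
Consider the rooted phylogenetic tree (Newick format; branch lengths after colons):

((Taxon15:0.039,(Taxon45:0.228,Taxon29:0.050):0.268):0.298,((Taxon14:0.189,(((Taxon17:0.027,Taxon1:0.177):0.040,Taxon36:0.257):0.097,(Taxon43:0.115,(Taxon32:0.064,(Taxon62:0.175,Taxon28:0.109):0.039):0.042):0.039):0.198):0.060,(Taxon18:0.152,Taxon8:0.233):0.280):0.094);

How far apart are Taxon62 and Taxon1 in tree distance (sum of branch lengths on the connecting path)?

The path runs Taxon62 → … → MRCA → … → Taxon1; the MRCA is the node subtending (((Taxon17,Taxon1),Taxon36),(Taxon43,(Taxon32,(Taxon62,Taxon28)))).
Branch lengths along that path: 0.175 + 0.039 + 0.042 + 0.039 + 0.097 + 0.040 + 0.177 = 0.609.

0.609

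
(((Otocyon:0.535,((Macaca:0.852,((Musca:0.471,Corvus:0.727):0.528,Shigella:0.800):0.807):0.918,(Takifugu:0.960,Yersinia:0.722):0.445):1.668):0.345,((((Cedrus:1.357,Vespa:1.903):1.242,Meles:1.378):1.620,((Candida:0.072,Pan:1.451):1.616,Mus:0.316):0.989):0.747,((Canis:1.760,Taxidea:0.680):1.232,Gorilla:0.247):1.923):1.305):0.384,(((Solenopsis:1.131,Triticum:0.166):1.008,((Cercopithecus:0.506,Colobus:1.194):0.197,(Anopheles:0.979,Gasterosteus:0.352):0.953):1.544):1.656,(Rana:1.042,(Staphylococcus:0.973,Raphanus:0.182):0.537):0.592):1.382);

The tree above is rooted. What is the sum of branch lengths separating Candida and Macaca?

8.512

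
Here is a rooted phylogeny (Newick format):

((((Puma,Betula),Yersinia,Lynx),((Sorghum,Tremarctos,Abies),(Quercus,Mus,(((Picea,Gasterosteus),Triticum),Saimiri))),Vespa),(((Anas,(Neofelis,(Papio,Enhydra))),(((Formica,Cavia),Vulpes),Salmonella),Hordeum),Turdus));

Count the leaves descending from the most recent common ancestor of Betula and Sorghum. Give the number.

The MRCA of Betula and Sorghum is the node subtending (((Puma,Betula),Yersinia,Lynx),((Sorghum,Tremarctos,Abies),(Quercus,Mus,(((Picea,Gasterosteus),Triticum),Saimiri))),Vespa).
That clade contains 14 terminal taxa: Abies, Betula, Gasterosteus, Lynx, Mus, Picea, Puma, Quercus, Saimiri, Sorghum, Tremarctos, Triticum, Vespa, Yersinia.

14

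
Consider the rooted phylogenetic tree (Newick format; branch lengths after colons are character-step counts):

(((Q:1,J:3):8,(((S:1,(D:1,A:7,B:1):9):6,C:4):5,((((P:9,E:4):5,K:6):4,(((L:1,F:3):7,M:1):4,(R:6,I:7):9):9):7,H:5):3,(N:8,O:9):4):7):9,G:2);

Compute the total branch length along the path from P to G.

46

The path runs P → … → MRCA → … → G; the MRCA is the root of the tree.
Branch lengths along that path: 9 + 5 + 4 + 7 + 3 + 7 + 9 + 2 = 46.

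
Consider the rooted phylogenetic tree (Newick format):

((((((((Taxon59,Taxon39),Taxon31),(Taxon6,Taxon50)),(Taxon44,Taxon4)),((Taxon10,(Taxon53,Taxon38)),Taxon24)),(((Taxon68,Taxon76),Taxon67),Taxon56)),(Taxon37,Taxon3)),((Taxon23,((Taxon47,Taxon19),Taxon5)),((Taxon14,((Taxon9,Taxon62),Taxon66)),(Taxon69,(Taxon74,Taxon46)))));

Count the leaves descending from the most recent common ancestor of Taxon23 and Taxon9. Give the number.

11

The MRCA of Taxon23 and Taxon9 is the node subtending ((Taxon23,((Taxon47,Taxon19),Taxon5)),((Taxon14,((Taxon9,Taxon62),Taxon66)),(Taxon69,(Taxon74,Taxon46)))).
That clade contains 11 terminal taxa: Taxon14, Taxon19, Taxon23, Taxon46, Taxon47, Taxon5, Taxon62, Taxon66, Taxon69, Taxon74, Taxon9.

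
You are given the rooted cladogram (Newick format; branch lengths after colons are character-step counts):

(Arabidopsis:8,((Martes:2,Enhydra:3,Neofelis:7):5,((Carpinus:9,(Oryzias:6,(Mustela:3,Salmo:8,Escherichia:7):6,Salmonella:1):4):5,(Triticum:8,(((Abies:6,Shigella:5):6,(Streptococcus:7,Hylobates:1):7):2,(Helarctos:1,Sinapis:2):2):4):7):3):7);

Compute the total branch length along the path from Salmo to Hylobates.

44

The path runs Salmo → … → MRCA → … → Hylobates; the MRCA is the node subtending ((Carpinus,(Oryzias,(Mustela,Salmo,Escherichia),Salmonella)),(Triticum,(((Abies,Shigella),(Streptococcus,Hylobates)),(Helarctos,Sinapis)))).
Branch lengths along that path: 8 + 6 + 4 + 5 + 7 + 4 + 2 + 7 + 1 = 44.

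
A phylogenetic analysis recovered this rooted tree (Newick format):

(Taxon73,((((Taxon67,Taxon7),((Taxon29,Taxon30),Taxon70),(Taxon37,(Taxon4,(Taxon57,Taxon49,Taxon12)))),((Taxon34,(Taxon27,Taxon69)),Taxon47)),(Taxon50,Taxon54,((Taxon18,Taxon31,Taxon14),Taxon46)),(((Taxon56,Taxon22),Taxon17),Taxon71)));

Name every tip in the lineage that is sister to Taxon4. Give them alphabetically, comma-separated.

Taxon12, Taxon49, Taxon57

Taxon4 attaches to the tree at the node subtending (Taxon4,(Taxon57,Taxon49,Taxon12)).
The other lineage descending from that same node — the sister group — is (Taxon57,Taxon49,Taxon12); its 3 tips in alphabetical order are the answer.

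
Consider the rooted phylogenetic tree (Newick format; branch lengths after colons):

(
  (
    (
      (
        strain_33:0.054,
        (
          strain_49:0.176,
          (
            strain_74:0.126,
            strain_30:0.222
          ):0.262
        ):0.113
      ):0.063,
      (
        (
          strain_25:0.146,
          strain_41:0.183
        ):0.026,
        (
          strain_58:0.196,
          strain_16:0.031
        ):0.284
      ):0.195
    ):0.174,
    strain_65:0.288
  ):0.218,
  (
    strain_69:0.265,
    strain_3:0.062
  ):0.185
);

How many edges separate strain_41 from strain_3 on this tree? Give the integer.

The MRCA of strain_41 and strain_3 is the root of the tree.
From strain_41 up to that node: 5 branches. From strain_3 up to the same node: 2 branches. Total: 5 + 2 = 7.

7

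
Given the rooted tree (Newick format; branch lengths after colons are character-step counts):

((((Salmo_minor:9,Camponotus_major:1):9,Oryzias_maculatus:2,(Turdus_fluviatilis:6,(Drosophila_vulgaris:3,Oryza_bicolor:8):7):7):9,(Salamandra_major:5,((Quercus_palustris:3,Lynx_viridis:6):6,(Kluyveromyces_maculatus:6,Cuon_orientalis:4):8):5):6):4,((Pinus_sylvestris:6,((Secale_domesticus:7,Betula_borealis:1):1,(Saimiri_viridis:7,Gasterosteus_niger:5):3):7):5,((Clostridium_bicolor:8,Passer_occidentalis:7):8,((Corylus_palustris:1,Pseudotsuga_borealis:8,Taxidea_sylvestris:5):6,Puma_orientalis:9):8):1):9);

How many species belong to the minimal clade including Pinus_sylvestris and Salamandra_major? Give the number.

22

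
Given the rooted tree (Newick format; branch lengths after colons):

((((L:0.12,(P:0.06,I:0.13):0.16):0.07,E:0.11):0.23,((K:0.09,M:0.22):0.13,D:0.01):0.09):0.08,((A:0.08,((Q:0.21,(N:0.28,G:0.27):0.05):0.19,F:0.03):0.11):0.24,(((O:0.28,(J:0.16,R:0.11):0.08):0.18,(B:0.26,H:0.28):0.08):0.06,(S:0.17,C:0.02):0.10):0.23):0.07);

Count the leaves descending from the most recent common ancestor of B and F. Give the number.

The MRCA of B and F is the node subtending ((A,((Q,(N,G)),F)),(((O,(J,R)),(B,H)),(S,C))).
That clade contains 12 terminal taxa: A, B, C, F, G, H, J, N, O, Q, R, S.

12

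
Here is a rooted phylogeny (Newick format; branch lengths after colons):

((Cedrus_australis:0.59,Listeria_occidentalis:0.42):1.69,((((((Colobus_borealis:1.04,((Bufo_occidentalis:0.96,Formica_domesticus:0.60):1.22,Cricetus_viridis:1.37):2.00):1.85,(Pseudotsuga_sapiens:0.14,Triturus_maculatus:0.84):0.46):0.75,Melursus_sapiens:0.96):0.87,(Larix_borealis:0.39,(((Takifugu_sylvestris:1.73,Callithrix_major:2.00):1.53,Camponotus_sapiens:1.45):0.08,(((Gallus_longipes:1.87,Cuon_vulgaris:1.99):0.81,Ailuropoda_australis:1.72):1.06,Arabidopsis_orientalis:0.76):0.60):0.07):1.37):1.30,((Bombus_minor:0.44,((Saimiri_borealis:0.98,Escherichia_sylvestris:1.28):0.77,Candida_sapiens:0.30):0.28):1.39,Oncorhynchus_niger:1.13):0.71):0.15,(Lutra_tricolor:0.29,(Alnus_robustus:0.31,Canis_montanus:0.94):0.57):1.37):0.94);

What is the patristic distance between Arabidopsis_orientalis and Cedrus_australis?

7.47

The path runs Arabidopsis_orientalis → … → MRCA → … → Cedrus_australis; the MRCA is the root of the tree.
Branch lengths along that path: 0.76 + 0.60 + 0.07 + 1.37 + 1.30 + 0.15 + 0.94 + 1.69 + 0.59 = 7.47.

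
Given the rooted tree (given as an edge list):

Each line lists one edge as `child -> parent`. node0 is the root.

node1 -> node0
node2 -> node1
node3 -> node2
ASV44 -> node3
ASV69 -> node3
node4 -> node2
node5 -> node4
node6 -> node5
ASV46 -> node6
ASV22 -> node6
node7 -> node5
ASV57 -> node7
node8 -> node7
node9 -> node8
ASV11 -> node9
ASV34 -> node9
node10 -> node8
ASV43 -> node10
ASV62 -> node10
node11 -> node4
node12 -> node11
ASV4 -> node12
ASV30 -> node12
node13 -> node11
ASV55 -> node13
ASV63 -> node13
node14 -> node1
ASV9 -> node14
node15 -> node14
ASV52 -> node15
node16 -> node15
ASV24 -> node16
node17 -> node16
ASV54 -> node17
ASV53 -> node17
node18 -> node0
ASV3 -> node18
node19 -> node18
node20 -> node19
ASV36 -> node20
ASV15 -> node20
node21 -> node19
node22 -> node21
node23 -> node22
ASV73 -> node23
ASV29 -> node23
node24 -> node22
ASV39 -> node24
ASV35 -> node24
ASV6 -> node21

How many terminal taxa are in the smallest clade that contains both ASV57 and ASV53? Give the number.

18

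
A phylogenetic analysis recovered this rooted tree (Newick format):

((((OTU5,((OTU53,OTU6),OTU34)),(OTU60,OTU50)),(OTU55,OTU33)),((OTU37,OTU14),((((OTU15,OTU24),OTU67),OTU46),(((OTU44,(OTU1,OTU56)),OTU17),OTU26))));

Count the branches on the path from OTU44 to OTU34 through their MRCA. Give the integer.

11

The MRCA of OTU44 and OTU34 is the root of the tree.
From OTU44 up to that node: 6 branches. From OTU34 up to the same node: 5 branches. Total: 6 + 5 = 11.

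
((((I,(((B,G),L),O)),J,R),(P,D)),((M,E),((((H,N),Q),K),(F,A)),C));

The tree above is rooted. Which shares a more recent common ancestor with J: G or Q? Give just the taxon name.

G

The MRCA of J and G subtends ((I,(((B,G),L),O)),J,R) (7 taxa).
The MRCA of J and Q is the root, subtending the entire tree (18 taxa).
The first is nested inside the second, so J shares a more recent common ancestor with G.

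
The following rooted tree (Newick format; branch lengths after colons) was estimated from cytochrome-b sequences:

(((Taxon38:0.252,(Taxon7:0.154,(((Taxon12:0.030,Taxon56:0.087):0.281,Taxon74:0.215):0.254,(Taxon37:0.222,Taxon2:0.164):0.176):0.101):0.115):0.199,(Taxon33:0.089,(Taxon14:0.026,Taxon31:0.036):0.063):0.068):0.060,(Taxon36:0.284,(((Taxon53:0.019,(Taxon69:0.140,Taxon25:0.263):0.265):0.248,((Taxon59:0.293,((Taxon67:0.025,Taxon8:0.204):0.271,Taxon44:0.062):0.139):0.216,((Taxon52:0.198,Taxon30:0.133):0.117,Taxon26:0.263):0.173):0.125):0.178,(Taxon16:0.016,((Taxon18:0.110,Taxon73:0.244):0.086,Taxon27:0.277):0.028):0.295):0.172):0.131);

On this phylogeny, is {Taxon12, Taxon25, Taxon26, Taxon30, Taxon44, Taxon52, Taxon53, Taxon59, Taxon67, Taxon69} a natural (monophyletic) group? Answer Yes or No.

The MRCA of the listed taxa is the root, so the smallest clade containing them is the whole tree.
That clade also contains Taxon14, Taxon16, Taxon18, Taxon2, Taxon27, Taxon31, Taxon33, Taxon36, Taxon37, Taxon38, Taxon56, Taxon7, Taxon73, Taxon74, Taxon8, which are not in the proposed group, so the group is not monophyletic.

No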